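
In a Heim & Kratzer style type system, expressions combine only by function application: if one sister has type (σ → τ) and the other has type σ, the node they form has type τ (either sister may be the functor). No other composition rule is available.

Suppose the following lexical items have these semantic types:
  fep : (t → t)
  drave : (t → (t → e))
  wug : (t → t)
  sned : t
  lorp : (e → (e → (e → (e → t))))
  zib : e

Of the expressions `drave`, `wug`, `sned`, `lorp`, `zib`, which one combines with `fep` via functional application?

drave : (t → (t → e)) — neither side's domain matches the other.
wug : (t → t) — neither side's domain matches the other.
sned — combines: fep : (t → t) takes sned : t as argument, giving t.
lorp : (e → (e → (e → (e → t)))) — neither side's domain matches the other.
zib : e — neither side's domain matches the other.

sned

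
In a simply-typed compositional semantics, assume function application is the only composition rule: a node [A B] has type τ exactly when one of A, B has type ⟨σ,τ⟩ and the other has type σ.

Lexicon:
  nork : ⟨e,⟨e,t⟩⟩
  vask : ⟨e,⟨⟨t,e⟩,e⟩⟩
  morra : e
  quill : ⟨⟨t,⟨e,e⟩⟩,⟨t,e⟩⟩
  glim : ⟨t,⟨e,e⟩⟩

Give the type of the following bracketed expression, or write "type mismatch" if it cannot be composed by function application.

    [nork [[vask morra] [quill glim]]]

[vask morra]: vask is ⟨e,⟨⟨t,e⟩,e⟩⟩, morra is e; result ⟨⟨t,e⟩,e⟩.
[quill glim]: quill is ⟨⟨t,⟨e,e⟩⟩,⟨t,e⟩⟩, glim is ⟨t,⟨e,e⟩⟩; result ⟨t,e⟩.
[[vask morra] [quill glim]]: [vask morra] is ⟨⟨t,e⟩,e⟩, [quill glim] is ⟨t,e⟩; result e.
[nork [[vask morra] [quill glim]]]: nork is ⟨e,⟨e,t⟩⟩, [[vask morra] [quill glim]] is e; result ⟨e,t⟩.

⟨e,t⟩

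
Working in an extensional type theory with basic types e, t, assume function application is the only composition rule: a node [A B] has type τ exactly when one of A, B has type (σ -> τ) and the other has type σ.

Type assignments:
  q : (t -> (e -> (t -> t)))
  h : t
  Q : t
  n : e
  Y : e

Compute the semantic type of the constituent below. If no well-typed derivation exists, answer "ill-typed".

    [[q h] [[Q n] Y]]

[q h]: (t -> (e -> (t -> t))) applied to t yields (e -> (t -> t)).
[Q n]: t with e — neither is a function whose domain matches the other; composition fails here.

ill-typed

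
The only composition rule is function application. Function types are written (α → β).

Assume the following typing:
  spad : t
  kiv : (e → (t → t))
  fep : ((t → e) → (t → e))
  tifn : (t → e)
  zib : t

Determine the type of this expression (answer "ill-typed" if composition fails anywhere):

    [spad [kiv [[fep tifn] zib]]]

[fep tifn]: fep is ((t → e) → (t → e)), tifn is (t → e); result (t → e).
[[fep tifn] zib]: [fep tifn] is (t → e), zib is t; result e.
[kiv [[fep tifn] zib]]: kiv is (e → (t → t)), [[fep tifn] zib] is e; result (t → t).
[spad [kiv [[fep tifn] zib]]]: [kiv [[fep tifn] zib]] is (t → t), spad is t; result t.

t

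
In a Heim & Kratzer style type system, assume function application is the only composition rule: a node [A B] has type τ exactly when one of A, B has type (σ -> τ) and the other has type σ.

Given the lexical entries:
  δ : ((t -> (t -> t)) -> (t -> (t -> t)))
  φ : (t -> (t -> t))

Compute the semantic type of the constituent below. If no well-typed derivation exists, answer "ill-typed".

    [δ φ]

[δ φ]: δ is ((t -> (t -> t)) -> (t -> (t -> t))), φ is (t -> (t -> t)); result (t -> (t -> t)).

(t -> (t -> t))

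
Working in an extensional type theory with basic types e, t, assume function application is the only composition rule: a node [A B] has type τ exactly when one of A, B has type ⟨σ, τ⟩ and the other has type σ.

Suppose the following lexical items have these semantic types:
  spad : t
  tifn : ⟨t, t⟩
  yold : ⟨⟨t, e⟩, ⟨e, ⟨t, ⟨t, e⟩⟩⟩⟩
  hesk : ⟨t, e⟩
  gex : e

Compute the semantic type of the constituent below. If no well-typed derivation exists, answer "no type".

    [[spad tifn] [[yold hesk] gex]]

⟨t, e⟩

[spad tifn]: ⟨t, t⟩ applied to t yields t.
[yold hesk]: ⟨⟨t, e⟩, ⟨e, ⟨t, ⟨t, e⟩⟩⟩⟩ applied to ⟨t, e⟩ yields ⟨e, ⟨t, ⟨t, e⟩⟩⟩.
[[yold hesk] gex]: ⟨e, ⟨t, ⟨t, e⟩⟩⟩ applied to e yields ⟨t, ⟨t, e⟩⟩.
[[spad tifn] [[yold hesk] gex]]: ⟨t, ⟨t, e⟩⟩ applied to t yields ⟨t, e⟩.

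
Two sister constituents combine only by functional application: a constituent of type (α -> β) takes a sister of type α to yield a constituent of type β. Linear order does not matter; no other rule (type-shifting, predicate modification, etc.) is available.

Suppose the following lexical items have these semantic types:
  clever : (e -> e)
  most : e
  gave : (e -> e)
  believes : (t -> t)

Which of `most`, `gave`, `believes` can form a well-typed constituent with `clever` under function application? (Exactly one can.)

most

most — combines: clever : (e -> e) takes most : e as argument, giving e.
gave : (e -> e) — clever needs e; gave needs e; neither fits.
believes : (t -> t) — clever needs e; believes needs t; neither fits.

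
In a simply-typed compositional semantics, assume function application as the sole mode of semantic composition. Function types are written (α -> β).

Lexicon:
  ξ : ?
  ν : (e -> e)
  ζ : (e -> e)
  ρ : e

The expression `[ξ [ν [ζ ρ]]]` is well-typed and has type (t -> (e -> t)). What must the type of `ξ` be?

[ξ [ν [ζ ρ]]] must have type (t -> (e -> t)). The sister [ν [ζ ρ]] has type e; that is not a function onto (t -> (e -> t)), so ξ must be the functor, of type (e -> (t -> (e -> t))).

(e -> (t -> (e -> t)))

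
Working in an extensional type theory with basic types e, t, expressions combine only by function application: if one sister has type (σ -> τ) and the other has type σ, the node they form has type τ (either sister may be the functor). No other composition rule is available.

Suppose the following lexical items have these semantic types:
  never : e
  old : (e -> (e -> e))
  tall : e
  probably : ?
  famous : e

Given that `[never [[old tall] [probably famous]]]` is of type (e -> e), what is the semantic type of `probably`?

(e -> ((e -> e) -> (e -> (e -> e))))

For [never [[old tall] [probably famous]]] to have type (e -> e) with never of type e, [[old tall] [probably famous]] must be the function: [[old tall] [probably famous]] : (e -> (e -> e)).
For [[old tall] [probably famous]] to have type (e -> (e -> e)) with [old tall] of type (e -> e), [probably famous] must be the function: [probably famous] : ((e -> e) -> (e -> (e -> e))).
For [probably famous] to have type ((e -> e) -> (e -> (e -> e))) with famous of type e, probably must be the function: probably : (e -> ((e -> e) -> (e -> (e -> e)))).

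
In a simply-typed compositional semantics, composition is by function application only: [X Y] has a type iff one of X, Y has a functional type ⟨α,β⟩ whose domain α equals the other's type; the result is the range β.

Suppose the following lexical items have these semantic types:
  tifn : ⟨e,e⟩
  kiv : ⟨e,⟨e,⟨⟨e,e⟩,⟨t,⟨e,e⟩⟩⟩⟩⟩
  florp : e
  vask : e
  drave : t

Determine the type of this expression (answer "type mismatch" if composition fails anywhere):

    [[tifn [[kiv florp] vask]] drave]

At [kiv florp], kiv : ⟨e,⟨e,⟨⟨e,e⟩,⟨t,⟨e,e⟩⟩⟩⟩⟩ takes florp : e, giving ⟨e,⟨⟨e,e⟩,⟨t,⟨e,e⟩⟩⟩⟩.
At [[kiv florp] vask], [kiv florp] : ⟨e,⟨⟨e,e⟩,⟨t,⟨e,e⟩⟩⟩⟩ takes vask : e, giving ⟨⟨e,e⟩,⟨t,⟨e,e⟩⟩⟩.
At [tifn [[kiv florp] vask]], [[kiv florp] vask] : ⟨⟨e,e⟩,⟨t,⟨e,e⟩⟩⟩ takes tifn : ⟨e,e⟩, giving ⟨t,⟨e,e⟩⟩.
At [[tifn [[kiv florp] vask]] drave], [tifn [[kiv florp] vask]] : ⟨t,⟨e,e⟩⟩ takes drave : t, giving ⟨e,e⟩.

⟨e,e⟩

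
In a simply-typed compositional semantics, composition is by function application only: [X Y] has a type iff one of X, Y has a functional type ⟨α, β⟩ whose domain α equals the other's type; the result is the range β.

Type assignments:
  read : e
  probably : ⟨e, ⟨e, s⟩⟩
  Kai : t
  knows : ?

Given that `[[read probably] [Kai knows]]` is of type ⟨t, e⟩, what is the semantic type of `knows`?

⟨t, ⟨⟨e, s⟩, ⟨t, e⟩⟩⟩

For [[read probably] [Kai knows]] to have type ⟨t, e⟩ with [read probably] of type ⟨e, s⟩, [Kai knows] must be the function: [Kai knows] : ⟨⟨e, s⟩, ⟨t, e⟩⟩.
For [Kai knows] to have type ⟨⟨e, s⟩, ⟨t, e⟩⟩ with Kai of type t, knows must be the function: knows : ⟨t, ⟨⟨e, s⟩, ⟨t, e⟩⟩⟩.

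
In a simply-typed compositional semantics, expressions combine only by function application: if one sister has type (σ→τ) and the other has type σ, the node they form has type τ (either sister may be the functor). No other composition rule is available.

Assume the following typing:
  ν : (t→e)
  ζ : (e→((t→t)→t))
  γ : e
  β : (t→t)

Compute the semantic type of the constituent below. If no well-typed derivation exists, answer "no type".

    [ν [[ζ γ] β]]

At [ζ γ], ζ : (e→((t→t)→t)) takes γ : e, giving ((t→t)→t).
At [[ζ γ] β], [ζ γ] : ((t→t)→t) takes β : (t→t), giving t.
At [ν [[ζ γ] β]], ν : (t→e) takes [[ζ γ] β] : t, giving e.

e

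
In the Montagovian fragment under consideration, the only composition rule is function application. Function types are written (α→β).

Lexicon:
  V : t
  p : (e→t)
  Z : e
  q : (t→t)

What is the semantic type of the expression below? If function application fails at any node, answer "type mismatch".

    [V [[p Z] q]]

[p Z] — p of type (e→t) combines with Z of type e: type t.
[[p Z] q] — q of type (t→t) combines with [p Z] of type t: type t.
[V [[p Z] q]]: t and t cannot combine by function application — type clash.

type mismatch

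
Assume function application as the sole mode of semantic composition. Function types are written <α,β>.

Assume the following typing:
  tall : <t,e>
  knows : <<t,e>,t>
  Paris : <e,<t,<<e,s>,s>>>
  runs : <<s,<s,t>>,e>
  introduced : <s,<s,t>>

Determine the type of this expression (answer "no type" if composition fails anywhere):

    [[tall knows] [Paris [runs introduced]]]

[tall knows] — knows of type <<t,e>,t> combines with tall of type <t,e>: type t.
[runs introduced] — runs of type <<s,<s,t>>,e> combines with introduced of type <s,<s,t>>: type e.
[Paris [runs introduced]] — Paris of type <e,<t,<<e,s>,s>>> combines with [runs introduced] of type e: type <t,<<e,s>,s>>.
[[tall knows] [Paris [runs introduced]]] — [Paris [runs introduced]] of type <t,<<e,s>,s>> combines with [tall knows] of type t: type <<e,s>,s>.

<<e,s>,s>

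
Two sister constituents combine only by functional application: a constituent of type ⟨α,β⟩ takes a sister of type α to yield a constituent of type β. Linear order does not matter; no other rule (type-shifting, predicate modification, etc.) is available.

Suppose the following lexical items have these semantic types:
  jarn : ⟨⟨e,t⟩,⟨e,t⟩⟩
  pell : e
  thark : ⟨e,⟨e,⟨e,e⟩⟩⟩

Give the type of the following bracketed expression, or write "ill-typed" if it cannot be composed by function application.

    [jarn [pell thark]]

[pell thark]: ⟨e,⟨e,⟨e,e⟩⟩⟩ applied to e yields ⟨e,⟨e,e⟩⟩.
[jarn [pell thark]]: ⟨⟨e,t⟩,⟨e,t⟩⟩ with ⟨e,⟨e,e⟩⟩ — neither is a function whose domain matches the other; composition fails here.

ill-typed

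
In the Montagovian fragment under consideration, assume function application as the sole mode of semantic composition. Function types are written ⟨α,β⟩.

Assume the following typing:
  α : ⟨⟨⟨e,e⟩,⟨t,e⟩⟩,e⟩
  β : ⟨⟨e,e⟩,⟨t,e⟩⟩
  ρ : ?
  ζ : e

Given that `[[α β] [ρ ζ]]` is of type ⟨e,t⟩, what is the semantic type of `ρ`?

For [[α β] [ρ ζ]] to have type ⟨e,t⟩ with [α β] of type e, [ρ ζ] must be the function: [ρ ζ] : ⟨e,⟨e,t⟩⟩.
For [ρ ζ] to have type ⟨e,⟨e,t⟩⟩ with ζ of type e, ρ must be the function: ρ : ⟨e,⟨e,⟨e,t⟩⟩⟩.

⟨e,⟨e,⟨e,t⟩⟩⟩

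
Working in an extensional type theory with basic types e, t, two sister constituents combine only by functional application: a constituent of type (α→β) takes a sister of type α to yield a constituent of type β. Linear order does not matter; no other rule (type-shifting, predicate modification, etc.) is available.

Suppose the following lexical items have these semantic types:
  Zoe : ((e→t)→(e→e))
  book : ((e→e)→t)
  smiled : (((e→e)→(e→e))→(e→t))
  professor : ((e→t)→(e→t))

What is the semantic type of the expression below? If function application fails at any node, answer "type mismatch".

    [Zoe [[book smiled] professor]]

[book smiled]: ((e→e)→t) with (((e→e)→(e→e))→(e→t)) — neither is a function whose domain matches the other; composition fails here.

type mismatch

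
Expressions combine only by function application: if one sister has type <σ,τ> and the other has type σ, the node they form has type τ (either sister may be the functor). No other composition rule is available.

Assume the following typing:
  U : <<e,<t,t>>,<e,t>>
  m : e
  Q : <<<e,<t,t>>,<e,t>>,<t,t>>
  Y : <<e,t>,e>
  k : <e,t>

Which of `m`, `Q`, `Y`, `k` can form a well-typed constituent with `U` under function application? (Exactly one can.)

Q

m : e — does not combine with U.
Q — combines: Q : <<<e,<t,t>>,<e,t>>,<t,t>> takes U : <<e,<t,t>>,<e,t>> as argument, giving <t,t>.
Y : <<e,t>,e> — does not combine with U.
k : <e,t> — does not combine with U.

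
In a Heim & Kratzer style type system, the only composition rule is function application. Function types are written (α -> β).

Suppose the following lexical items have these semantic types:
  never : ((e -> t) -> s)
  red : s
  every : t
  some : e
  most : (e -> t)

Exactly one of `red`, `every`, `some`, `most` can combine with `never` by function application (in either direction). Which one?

most

red : s — neither side's domain matches the other.
every : t — neither side's domain matches the other.
some : e — neither side's domain matches the other.
most — combines: never : ((e -> t) -> s) takes most : (e -> t) as argument, giving s.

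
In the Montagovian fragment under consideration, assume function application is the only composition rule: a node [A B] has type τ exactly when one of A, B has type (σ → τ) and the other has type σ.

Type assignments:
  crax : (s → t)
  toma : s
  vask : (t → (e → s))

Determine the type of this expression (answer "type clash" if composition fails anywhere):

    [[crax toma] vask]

[crax toma]: (s → t) applied to s yields t.
[[crax toma] vask]: (t → (e → s)) applied to t yields (e → s).

(e → s)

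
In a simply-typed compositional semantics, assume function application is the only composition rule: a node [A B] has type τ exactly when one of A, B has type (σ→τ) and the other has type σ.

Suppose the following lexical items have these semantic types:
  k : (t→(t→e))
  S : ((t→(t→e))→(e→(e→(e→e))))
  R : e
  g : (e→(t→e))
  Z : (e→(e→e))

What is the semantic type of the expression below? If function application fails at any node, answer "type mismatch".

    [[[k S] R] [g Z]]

type mismatch

[k S]: ((t→(t→e))→(e→(e→(e→e)))) applied to (t→(t→e)) yields (e→(e→(e→e))).
[[k S] R]: (e→(e→(e→e))) applied to e yields (e→(e→e)).
[g Z]: (e→(t→e)) with (e→(e→e)) — neither is a function whose domain matches the other; composition fails here.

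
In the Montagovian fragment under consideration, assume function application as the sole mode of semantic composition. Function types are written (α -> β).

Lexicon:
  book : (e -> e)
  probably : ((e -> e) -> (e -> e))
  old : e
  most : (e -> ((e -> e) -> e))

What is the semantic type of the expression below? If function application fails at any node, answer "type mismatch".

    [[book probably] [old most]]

[book probably] — probably of type ((e -> e) -> (e -> e)) combines with book of type (e -> e): type (e -> e).
[old most] — most of type (e -> ((e -> e) -> e)) combines with old of type e: type ((e -> e) -> e).
[[book probably] [old most]] — [old most] of type ((e -> e) -> e) combines with [book probably] of type (e -> e): type e.

e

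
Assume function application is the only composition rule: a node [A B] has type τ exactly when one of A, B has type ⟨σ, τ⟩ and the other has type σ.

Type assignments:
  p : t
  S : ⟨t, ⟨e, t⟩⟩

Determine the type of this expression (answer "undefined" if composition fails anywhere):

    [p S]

At [p S], S : ⟨t, ⟨e, t⟩⟩ takes p : t, giving ⟨e, t⟩.

⟨e, t⟩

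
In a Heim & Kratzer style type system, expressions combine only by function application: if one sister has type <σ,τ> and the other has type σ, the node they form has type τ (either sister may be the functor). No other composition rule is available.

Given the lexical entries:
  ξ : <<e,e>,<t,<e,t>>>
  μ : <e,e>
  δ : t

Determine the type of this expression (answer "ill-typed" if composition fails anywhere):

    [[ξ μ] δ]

[ξ μ]: ξ is <<e,e>,<t,<e,t>>>, μ is <e,e>; result <t,<e,t>>.
[[ξ μ] δ]: [ξ μ] is <t,<e,t>>, δ is t; result <e,t>.

<e,t>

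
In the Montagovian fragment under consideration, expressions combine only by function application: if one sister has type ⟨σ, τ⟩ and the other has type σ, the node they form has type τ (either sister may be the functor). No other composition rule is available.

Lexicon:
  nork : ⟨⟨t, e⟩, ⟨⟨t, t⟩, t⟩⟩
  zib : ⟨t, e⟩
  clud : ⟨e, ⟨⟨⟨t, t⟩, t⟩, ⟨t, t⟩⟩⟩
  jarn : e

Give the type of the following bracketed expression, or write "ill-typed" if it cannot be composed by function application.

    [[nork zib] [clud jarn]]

⟨t, t⟩

[nork zib]: ⟨⟨t, e⟩, ⟨⟨t, t⟩, t⟩⟩ applied to ⟨t, e⟩ yields ⟨⟨t, t⟩, t⟩.
[clud jarn]: ⟨e, ⟨⟨⟨t, t⟩, t⟩, ⟨t, t⟩⟩⟩ applied to e yields ⟨⟨⟨t, t⟩, t⟩, ⟨t, t⟩⟩.
[[nork zib] [clud jarn]]: ⟨⟨⟨t, t⟩, t⟩, ⟨t, t⟩⟩ applied to ⟨⟨t, t⟩, t⟩ yields ⟨t, t⟩.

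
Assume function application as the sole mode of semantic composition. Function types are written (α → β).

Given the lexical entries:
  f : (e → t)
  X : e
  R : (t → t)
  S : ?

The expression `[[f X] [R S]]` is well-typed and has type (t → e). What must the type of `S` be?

For [[f X] [R S]] to have type (t → e) with [f X] of type t, [R S] must be the function: [R S] : (t → (t → e)).
For [R S] to have type (t → (t → e)) with R of type (t → t), S must be the function: S : ((t → t) → (t → (t → e))).

((t → t) → (t → (t → e)))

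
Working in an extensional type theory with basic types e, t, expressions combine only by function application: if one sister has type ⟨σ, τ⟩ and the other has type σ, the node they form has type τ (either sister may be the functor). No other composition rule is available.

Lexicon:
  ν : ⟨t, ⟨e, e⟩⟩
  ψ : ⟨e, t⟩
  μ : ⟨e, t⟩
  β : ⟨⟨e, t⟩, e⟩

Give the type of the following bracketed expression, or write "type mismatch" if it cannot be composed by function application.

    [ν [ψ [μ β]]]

[μ β] — β of type ⟨⟨e, t⟩, e⟩ combines with μ of type ⟨e, t⟩: type e.
[ψ [μ β]] — ψ of type ⟨e, t⟩ combines with [μ β] of type e: type t.
[ν [ψ [μ β]]] — ν of type ⟨t, ⟨e, e⟩⟩ combines with [ψ [μ β]] of type t: type ⟨e, e⟩.

⟨e, e⟩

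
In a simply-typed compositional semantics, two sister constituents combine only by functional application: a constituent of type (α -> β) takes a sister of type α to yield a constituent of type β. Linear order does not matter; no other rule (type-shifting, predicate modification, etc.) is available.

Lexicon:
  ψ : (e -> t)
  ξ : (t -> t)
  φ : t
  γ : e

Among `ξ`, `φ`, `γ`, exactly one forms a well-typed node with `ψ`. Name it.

γ

ξ : (t -> t) — no; ψ wants e, and ξ wants t.
φ : t — no; ψ wants e, and φ wants nothing (atomic).
γ — combines: ψ : (e -> t) takes γ : e as argument, giving t.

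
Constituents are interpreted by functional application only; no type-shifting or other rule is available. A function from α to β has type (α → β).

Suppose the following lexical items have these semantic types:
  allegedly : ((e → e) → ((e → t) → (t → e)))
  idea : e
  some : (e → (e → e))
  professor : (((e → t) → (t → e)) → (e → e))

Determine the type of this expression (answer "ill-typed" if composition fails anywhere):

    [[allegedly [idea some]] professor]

[idea some]: (e → (e → e)) applied to e yields (e → e).
[allegedly [idea some]]: ((e → e) → ((e → t) → (t → e))) applied to (e → e) yields ((e → t) → (t → e)).
[[allegedly [idea some]] professor]: (((e → t) → (t → e)) → (e → e)) applied to ((e → t) → (t → e)) yields (e → e).

(e → e)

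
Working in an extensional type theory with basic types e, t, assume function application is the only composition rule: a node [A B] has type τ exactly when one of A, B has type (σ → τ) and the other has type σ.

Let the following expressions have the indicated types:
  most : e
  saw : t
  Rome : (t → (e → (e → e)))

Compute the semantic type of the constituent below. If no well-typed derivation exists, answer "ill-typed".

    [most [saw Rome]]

(e → e)

[saw Rome]: Rome is (t → (e → (e → e))), saw is t; result (e → (e → e)).
[most [saw Rome]]: [saw Rome] is (e → (e → e)), most is e; result (e → e).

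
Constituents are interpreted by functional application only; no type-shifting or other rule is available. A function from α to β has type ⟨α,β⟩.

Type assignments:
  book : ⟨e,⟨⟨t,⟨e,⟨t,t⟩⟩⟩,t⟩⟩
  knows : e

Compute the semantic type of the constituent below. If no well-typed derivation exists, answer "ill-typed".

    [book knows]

⟨⟨t,⟨e,⟨t,t⟩⟩⟩,t⟩

[book knows]: ⟨e,⟨⟨t,⟨e,⟨t,t⟩⟩⟩,t⟩⟩ applied to e yields ⟨⟨t,⟨e,⟨t,t⟩⟩⟩,t⟩.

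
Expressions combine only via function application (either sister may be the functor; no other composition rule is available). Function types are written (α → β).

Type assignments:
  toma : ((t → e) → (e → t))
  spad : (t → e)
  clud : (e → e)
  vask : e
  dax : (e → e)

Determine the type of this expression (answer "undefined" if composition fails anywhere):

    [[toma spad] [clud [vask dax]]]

[toma spad] — toma of type ((t → e) → (e → t)) combines with spad of type (t → e): type (e → t).
[vask dax] — dax of type (e → e) combines with vask of type e: type e.
[clud [vask dax]] — clud of type (e → e) combines with [vask dax] of type e: type e.
[[toma spad] [clud [vask dax]]] — [toma spad] of type (e → t) combines with [clud [vask dax]] of type e: type t.

t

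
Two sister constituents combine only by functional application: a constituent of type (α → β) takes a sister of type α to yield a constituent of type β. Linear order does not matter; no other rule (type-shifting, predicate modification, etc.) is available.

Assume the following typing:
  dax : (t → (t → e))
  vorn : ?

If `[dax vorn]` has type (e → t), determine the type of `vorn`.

[dax vorn] is required to be (e → t). dax : (t → (t → e)) cannot yield (e → t) as functor, so vorn : ((t → (t → e)) → (e → t)).

((t → (t → e)) → (e → t))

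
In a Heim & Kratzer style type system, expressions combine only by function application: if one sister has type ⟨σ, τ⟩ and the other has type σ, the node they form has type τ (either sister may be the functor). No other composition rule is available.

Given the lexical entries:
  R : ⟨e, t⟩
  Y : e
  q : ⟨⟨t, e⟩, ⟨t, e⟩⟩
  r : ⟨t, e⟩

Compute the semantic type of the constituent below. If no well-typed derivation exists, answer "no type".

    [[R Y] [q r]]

[R Y]: ⟨e, t⟩ applied to e yields t.
[q r]: ⟨⟨t, e⟩, ⟨t, e⟩⟩ applied to ⟨t, e⟩ yields ⟨t, e⟩.
[[R Y] [q r]]: ⟨t, e⟩ applied to t yields e.

e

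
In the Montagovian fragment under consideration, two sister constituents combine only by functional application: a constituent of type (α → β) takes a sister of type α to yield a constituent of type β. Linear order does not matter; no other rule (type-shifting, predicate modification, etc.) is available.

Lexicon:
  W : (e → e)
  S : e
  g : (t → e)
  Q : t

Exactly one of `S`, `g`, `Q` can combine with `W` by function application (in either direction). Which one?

S — combines: W : (e → e) takes S : e as argument, giving e.
g : (t → e) — does not combine with W.
Q : t — does not combine with W.

S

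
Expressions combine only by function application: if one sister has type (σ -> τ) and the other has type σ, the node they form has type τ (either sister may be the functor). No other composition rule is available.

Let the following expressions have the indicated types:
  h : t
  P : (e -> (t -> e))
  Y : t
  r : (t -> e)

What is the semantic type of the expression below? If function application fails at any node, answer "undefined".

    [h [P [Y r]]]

[Y r]: r is (t -> e), Y is t; result e.
[P [Y r]]: P is (e -> (t -> e)), [Y r] is e; result (t -> e).
[h [P [Y r]]]: [P [Y r]] is (t -> e), h is t; result e.

e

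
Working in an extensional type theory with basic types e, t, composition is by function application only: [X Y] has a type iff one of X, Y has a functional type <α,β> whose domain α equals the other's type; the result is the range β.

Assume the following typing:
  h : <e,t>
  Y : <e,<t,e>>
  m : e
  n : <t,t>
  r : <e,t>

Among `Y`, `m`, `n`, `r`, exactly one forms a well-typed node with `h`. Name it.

Y : <e,<t,e>> — neither side's domain matches the other.
m — combines: h : <e,t> takes m : e as argument, giving t.
n : <t,t> — neither side's domain matches the other.
r : <e,t> — neither side's domain matches the other.

m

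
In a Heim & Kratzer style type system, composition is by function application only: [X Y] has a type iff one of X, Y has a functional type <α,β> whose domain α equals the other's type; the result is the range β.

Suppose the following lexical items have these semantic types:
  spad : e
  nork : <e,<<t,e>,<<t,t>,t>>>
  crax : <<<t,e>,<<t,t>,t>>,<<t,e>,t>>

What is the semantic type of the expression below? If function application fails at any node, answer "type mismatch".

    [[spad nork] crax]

[spad nork]: functor nork : <e,<<t,e>,<<t,t>,t>>>, argument spad : e; result <<t,e>,<<t,t>,t>>.
[[spad nork] crax]: functor crax : <<<t,e>,<<t,t>,t>>,<<t,e>,t>>, argument [spad nork] : <<t,e>,<<t,t>,t>>; result <<t,e>,t>.

<<t,e>,t>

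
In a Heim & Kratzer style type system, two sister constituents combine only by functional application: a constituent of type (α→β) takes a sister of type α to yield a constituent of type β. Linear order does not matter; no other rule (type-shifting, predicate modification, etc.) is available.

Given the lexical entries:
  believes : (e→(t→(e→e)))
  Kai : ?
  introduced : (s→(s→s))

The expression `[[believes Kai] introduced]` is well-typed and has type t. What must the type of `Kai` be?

((e→(t→(e→e)))→((s→(s→s))→t))

For [[believes Kai] introduced] to have type t with introduced of type (s→(s→s)), [believes Kai] must be the function: [believes Kai] : ((s→(s→s))→t).
For [believes Kai] to have type ((s→(s→s))→t) with believes of type (e→(t→(e→e))), Kai must be the function: Kai : ((e→(t→(e→e)))→((s→(s→s))→t)).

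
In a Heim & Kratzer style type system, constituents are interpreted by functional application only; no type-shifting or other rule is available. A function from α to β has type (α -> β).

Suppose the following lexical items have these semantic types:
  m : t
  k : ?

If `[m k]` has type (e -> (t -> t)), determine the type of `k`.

(t -> (e -> (t -> t)))

At [m k] (required: (e -> (t -> t))): m is t, which is not a function with range (e -> (t -> t)); hence k is the functor — type (t -> (e -> (t -> t))).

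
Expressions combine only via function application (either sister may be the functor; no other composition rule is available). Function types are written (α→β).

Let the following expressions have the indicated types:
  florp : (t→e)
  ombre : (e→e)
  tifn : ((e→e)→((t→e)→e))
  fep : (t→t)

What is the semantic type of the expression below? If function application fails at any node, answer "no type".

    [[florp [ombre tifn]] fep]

no type

At [ombre tifn], tifn : ((e→e)→((t→e)→e)) takes ombre : (e→e), giving ((t→e)→e).
At [florp [ombre tifn]], [ombre tifn] : ((t→e)→e) takes florp : (t→e), giving e.
At [[florp [ombre tifn]] fep]: neither e nor (t→t) can take the other as argument; the node is ill-typed.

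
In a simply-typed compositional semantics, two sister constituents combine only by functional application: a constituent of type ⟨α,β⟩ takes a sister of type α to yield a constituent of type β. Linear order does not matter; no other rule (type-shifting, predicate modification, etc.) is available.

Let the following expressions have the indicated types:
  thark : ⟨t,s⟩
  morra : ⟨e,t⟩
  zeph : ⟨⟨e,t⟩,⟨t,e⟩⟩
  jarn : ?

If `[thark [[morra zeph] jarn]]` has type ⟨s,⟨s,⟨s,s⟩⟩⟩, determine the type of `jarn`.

At [thark [[morra zeph] jarn]] (required: ⟨s,⟨s,⟨s,s⟩⟩⟩): thark is ⟨t,s⟩, which is not a function with range ⟨s,⟨s,⟨s,s⟩⟩⟩; hence [[morra zeph] jarn] is the functor — type ⟨⟨t,s⟩,⟨s,⟨s,⟨s,s⟩⟩⟩⟩.
At [[morra zeph] jarn] (required: ⟨⟨t,s⟩,⟨s,⟨s,⟨s,s⟩⟩⟩⟩): [morra zeph] is ⟨t,e⟩, which is not a function with range ⟨⟨t,s⟩,⟨s,⟨s,⟨s,s⟩⟩⟩⟩; hence jarn is the functor — type ⟨⟨t,e⟩,⟨⟨t,s⟩,⟨s,⟨s,⟨s,s⟩⟩⟩⟩⟩.

⟨⟨t,e⟩,⟨⟨t,s⟩,⟨s,⟨s,⟨s,s⟩⟩⟩⟩⟩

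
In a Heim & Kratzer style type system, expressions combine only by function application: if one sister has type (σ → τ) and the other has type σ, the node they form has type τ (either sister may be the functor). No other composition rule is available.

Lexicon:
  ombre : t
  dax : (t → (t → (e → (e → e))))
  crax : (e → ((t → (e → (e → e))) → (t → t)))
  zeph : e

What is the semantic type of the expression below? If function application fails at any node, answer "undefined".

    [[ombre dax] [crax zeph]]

(t → t)

[ombre dax]: (t → (t → (e → (e → e)))) applied to t yields (t → (e → (e → e))).
[crax zeph]: (e → ((t → (e → (e → e))) → (t → t))) applied to e yields ((t → (e → (e → e))) → (t → t)).
[[ombre dax] [crax zeph]]: ((t → (e → (e → e))) → (t → t)) applied to (t → (e → (e → e))) yields (t → t).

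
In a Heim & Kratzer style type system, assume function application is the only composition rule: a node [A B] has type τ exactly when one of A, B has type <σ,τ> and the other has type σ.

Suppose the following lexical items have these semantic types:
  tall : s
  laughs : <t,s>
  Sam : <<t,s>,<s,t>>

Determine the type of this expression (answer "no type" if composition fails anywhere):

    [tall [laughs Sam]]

t

[laughs Sam] — Sam of type <<t,s>,<s,t>> combines with laughs of type <t,s>: type <s,t>.
[tall [laughs Sam]] — [laughs Sam] of type <s,t> combines with tall of type s: type t.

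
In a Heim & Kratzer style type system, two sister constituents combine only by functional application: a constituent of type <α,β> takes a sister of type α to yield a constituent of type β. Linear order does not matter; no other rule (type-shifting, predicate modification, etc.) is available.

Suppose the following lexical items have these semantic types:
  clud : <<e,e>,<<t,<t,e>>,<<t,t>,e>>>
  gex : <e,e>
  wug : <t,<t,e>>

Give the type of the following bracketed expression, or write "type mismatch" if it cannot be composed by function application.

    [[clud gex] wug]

<<t,t>,e>

[clud gex] — clud of type <<e,e>,<<t,<t,e>>,<<t,t>,e>>> combines with gex of type <e,e>: type <<t,<t,e>>,<<t,t>,e>>.
[[clud gex] wug] — [clud gex] of type <<t,<t,e>>,<<t,t>,e>> combines with wug of type <t,<t,e>>: type <<t,t>,e>.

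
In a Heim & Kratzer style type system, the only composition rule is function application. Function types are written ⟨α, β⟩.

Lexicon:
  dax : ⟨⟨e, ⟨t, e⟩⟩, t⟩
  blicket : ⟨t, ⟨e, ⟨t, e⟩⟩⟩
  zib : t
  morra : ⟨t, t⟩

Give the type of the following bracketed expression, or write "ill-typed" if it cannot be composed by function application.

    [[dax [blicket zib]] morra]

At [blicket zib], blicket : ⟨t, ⟨e, ⟨t, e⟩⟩⟩ takes zib : t, giving ⟨e, ⟨t, e⟩⟩.
At [dax [blicket zib]], dax : ⟨⟨e, ⟨t, e⟩⟩, t⟩ takes [blicket zib] : ⟨e, ⟨t, e⟩⟩, giving t.
At [[dax [blicket zib]] morra], morra : ⟨t, t⟩ takes [dax [blicket zib]] : t, giving t.

t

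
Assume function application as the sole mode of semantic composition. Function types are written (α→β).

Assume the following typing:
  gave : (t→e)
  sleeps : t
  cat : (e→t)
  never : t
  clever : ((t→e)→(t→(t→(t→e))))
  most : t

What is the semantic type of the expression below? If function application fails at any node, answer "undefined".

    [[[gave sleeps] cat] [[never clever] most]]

undefined

[gave sleeps]: (t→e) applied to t yields e.
[[gave sleeps] cat]: (e→t) applied to e yields t.
[never clever]: t and ((t→e)→(t→(t→(t→e)))) cannot combine by function application — type clash.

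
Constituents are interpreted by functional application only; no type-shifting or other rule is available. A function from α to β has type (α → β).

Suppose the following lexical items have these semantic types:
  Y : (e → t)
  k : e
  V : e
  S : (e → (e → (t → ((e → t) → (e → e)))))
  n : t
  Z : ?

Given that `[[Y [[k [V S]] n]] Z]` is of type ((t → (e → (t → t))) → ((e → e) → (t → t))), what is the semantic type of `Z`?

For [[Y [[k [V S]] n]] Z] to have type ((t → (e → (t → t))) → ((e → e) → (t → t))) with [Y [[k [V S]] n]] of type (e → e), Z must be the function: Z : ((e → e) → ((t → (e → (t → t))) → ((e → e) → (t → t)))).

((e → e) → ((t → (e → (t → t))) → ((e → e) → (t → t))))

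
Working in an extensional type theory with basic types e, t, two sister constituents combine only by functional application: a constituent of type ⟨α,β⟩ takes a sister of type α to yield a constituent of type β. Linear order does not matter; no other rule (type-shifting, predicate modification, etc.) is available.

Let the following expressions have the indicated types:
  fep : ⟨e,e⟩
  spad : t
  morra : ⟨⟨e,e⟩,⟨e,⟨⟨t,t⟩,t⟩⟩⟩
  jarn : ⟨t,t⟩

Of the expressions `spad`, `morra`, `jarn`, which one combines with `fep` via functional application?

spad : t — fep needs e; spad needs nothing (atomic); neither fits.
morra — combines: morra : ⟨⟨e,e⟩,⟨e,⟨⟨t,t⟩,t⟩⟩⟩ takes fep : ⟨e,e⟩ as argument, giving ⟨e,⟨⟨t,t⟩,t⟩⟩.
jarn : ⟨t,t⟩ — fep needs e; jarn needs t; neither fits.

morra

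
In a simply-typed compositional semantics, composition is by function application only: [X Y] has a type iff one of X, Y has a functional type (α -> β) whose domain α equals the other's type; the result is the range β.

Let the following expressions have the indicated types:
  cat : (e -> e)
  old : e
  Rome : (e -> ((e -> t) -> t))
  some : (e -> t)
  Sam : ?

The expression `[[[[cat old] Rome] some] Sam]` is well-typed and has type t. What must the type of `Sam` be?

[[[[cat old] Rome] some] Sam] is required to be t. [[[cat old] Rome] some] : t cannot yield t as functor, so Sam : (t -> t).

(t -> t)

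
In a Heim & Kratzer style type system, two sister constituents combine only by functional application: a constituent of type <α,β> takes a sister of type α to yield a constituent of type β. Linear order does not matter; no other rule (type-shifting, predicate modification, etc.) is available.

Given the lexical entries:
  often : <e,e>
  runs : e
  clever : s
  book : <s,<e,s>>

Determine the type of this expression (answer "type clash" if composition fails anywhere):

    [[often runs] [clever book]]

s

[often runs]: often is <e,e>, runs is e; result e.
[clever book]: book is <s,<e,s>>, clever is s; result <e,s>.
[[often runs] [clever book]]: [clever book] is <e,s>, [often runs] is e; result s.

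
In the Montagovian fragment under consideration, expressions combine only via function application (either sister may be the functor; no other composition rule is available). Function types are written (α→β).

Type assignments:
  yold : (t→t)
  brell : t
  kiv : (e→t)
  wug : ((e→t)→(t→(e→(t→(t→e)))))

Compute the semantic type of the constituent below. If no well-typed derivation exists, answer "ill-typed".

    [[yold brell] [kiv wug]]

(e→(t→(t→e)))

[yold brell]: yold is (t→t), brell is t; result t.
[kiv wug]: wug is ((e→t)→(t→(e→(t→(t→e))))), kiv is (e→t); result (t→(e→(t→(t→e)))).
[[yold brell] [kiv wug]]: [kiv wug] is (t→(e→(t→(t→e)))), [yold brell] is t; result (e→(t→(t→e))).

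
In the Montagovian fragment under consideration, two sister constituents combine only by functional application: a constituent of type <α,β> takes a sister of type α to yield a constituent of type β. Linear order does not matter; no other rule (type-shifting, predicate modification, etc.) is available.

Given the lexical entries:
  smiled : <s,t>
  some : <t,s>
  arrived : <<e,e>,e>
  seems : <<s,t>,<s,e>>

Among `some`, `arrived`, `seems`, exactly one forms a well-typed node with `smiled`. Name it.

seems

some : <t,s> — does not combine with smiled.
arrived : <<e,e>,e> — does not combine with smiled.
seems — combines: seems : <<s,t>,<s,e>> takes smiled : <s,t> as argument, giving <s,e>.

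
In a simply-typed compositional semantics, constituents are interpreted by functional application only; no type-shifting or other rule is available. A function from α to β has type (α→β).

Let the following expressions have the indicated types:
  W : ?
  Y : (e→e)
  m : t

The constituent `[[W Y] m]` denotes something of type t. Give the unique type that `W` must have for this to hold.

[[W Y] m] is required to be t. m : t cannot yield t as functor, so [W Y] : (t→t).
[W Y] is required to be (t→t). Y : (e→e) cannot yield (t→t) as functor, so W : ((e→e)→(t→t)).

((e→e)→(t→t))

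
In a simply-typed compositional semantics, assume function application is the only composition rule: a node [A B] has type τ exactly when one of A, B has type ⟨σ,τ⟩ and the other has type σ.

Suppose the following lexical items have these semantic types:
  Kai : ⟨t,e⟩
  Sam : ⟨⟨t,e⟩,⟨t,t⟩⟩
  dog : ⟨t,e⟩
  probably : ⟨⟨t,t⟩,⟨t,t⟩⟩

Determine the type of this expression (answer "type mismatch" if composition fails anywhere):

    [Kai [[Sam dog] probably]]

[Sam dog]: functor Sam : ⟨⟨t,e⟩,⟨t,t⟩⟩, argument dog : ⟨t,e⟩; result ⟨t,t⟩.
[[Sam dog] probably]: functor probably : ⟨⟨t,t⟩,⟨t,t⟩⟩, argument [Sam dog] : ⟨t,t⟩; result ⟨t,t⟩.
At [Kai [[Sam dog] probably]]: neither ⟨t,e⟩ nor ⟨t,t⟩ can take the other as argument; the node is ill-typed.

type mismatch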